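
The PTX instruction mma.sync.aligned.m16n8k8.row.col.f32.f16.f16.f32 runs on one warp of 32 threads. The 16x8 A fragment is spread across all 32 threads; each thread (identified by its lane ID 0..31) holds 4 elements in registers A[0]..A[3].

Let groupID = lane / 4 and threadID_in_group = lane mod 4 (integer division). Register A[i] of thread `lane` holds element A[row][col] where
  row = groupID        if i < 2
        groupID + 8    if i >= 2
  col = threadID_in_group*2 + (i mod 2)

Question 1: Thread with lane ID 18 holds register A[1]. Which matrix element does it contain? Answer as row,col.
lane 18->18/4=4, 18 mod 4=2
i=1  r:4+0->4  c:2·2+1->5

4,5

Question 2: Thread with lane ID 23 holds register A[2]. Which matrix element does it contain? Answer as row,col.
13,6

L=23->g=23>>2=5, t=23&3=3
[2]->row 5+8=13  col 3·2+0=6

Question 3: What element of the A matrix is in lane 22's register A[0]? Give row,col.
5,4

L=22->gid=22>>2=5, tid=22&3=2
[0]->row 5+0=5  col 2·2+0=4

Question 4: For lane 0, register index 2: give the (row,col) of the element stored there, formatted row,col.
8,0

lane 0: G=0 (0/4), T=0 (0%4)
i=2: r=0+8=8, c=0*2+0=0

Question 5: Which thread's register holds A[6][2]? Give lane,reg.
25,0

r: 6->gid=6,r8=0  c: 2->tid=1,i&1=0
L=6*4+1=25  i=0*2+0=0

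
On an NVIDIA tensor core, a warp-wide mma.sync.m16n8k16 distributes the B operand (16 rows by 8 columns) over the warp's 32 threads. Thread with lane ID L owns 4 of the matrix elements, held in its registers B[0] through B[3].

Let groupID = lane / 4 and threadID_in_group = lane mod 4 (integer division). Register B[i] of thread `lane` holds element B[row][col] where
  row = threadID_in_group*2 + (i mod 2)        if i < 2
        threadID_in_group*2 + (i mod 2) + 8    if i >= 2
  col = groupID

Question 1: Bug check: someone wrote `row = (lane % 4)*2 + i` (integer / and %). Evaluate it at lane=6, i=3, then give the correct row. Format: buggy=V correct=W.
`(lane % 4)*2 + i`[6,3]->7
6: gid=1,tid=2
[3] (2*2+1+8,1) = (13,1)
row: 7 vs 13

buggy=7 correct=13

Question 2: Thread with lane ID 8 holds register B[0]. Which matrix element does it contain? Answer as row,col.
0,2

lane 8: gid=2 (8/4), tid=0 (8%4)
i=0: r=0*2+0+0=0, c=gid=2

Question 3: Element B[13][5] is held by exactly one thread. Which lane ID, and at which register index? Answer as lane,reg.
22,3

c:5=>grp=5  r:13=>rB=1,tig=2,lo=1
L=5*4+2=22  i=1*2+1=3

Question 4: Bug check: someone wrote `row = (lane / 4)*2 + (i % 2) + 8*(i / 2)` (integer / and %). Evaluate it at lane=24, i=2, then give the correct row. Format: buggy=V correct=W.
`(lane / 4)*2 + (i % 2) + 8*(i / 2)`[24,2]->20
lane 24->24/4=6, 24 mod 4=0
i=2  r:2·0+0+8->8  c:6
row: 20 vs 8

buggy=20 correct=8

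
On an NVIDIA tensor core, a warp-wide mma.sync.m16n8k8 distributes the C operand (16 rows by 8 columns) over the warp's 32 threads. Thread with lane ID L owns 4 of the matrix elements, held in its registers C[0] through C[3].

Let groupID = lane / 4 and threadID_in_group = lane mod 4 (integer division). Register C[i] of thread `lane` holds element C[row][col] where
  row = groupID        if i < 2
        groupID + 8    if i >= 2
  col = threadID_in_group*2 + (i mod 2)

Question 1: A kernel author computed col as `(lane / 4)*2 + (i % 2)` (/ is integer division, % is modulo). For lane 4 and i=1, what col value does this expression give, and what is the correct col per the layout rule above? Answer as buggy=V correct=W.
`(lane / 4)*2 + (i % 2)`[4,1]=>3
4: grp=1,tig=0
[1] (1+0,0*2+1) = (1,1)
col: 3 vs 1

buggy=3 correct=1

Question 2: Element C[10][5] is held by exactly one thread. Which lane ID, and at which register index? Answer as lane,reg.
10,3

r:10=>grp=2,rB=1  c:5=>tig=2,lo=1
L=2*4+2=10  i=1*2+1=3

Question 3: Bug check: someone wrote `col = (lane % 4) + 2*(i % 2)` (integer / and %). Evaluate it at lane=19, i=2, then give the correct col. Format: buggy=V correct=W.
buggy=3 correct=6

`(lane % 4) + 2*(i % 2)`[19,2]→3
lane 19→19/4=4, 19 mod 4=3
i=2  r:4+8→12  c:2·3+0→6
col: 3 vs 6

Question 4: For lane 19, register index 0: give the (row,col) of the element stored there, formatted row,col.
4,6

19: gid=4,tid=3
[0] (4+0,3*2+0) = (4,6)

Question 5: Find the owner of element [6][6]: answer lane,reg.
27,0

r:6=>grp=6,rB=0  c:6=>tig=3,lo=0
L=6*4+3=27  i=0*2+0=0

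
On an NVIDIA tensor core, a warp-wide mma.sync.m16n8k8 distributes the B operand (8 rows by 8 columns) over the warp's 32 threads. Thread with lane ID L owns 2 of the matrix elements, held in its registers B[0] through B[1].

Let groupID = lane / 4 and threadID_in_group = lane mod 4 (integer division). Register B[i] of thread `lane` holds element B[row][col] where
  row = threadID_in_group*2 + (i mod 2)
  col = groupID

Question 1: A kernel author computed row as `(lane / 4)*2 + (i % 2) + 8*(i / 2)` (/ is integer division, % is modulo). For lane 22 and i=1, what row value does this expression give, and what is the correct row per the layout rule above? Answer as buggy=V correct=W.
`(lane / 4)*2 + (i % 2) + 8*(i / 2)`[22,1]⇒11
L=22⇒gr=22>>2=5, th=22&3=2
[1]⇒row 2·2+1=5  col gr=5
row: 11 vs 5

buggy=11 correct=5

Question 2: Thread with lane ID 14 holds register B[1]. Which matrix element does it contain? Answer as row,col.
L=14=>grp=14>>2=3, tig=14&3=2
[1]=>row 2·2+1=5  col grp=3

5,3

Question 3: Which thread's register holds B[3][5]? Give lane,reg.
c=5→G=5  r=3→T=1,p=1
L=5*4+1=21  i=1=1

21,1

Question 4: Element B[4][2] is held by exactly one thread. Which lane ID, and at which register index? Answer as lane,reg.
c=2⇒gr=2  r=4⇒th=2,odd=0
L=2*4+2=10  i=0=0

10,0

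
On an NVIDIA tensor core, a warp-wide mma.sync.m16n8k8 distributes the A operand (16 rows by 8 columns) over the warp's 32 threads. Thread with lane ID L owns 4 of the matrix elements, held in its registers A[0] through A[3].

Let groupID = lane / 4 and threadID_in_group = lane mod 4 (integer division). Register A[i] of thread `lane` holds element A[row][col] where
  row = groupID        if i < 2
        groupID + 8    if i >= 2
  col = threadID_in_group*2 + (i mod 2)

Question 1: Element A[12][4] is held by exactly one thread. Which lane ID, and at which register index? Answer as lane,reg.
r=12⇒gr=4,Rb=1  c=4⇒th=2,odd=0
L=4*4+2=18  i=1*2+0=2

18,2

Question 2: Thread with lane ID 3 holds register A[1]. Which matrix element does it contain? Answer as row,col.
lane 3->3/4=0, 3 mod 4=3
i=1  r:0+0->0  c:2·3+1->7

0,7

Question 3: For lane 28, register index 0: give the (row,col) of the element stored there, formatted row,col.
28: gr=7,th=0
[0] (7+0,0*2+0) = (7,0)

7,0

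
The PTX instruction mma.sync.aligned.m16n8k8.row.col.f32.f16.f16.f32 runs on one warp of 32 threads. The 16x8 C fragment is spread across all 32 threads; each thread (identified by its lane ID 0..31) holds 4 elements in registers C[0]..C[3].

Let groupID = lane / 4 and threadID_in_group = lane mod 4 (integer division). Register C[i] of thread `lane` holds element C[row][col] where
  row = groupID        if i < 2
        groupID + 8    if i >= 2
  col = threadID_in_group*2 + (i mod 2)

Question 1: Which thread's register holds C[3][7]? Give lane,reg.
15,1

r=3⇒gr=3,Rb=0  c=7⇒th=3,odd=1
L=3*4+3=15  i=0*2+1=1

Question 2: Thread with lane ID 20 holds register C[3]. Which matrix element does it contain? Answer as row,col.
13,1

L=20=>grp=20>>2=5, tig=20&3=0
[3]=>row 5+8=13  col 0·2+1=1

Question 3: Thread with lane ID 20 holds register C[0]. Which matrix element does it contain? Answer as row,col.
5,0

lane 20: G=5 (20/4), T=0 (20%4)
i=0: r=5+0=5, c=0*2+0=0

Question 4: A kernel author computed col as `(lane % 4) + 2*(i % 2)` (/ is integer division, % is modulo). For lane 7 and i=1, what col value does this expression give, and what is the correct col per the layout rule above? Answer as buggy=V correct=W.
`(lane % 4) + 2*(i % 2)`[7,1]→5
L=7→G=7>>2=1, T=7&3=3
[1]→row 1+0=1  col 3·2+1=7
col: 5 vs 7

buggy=5 correct=7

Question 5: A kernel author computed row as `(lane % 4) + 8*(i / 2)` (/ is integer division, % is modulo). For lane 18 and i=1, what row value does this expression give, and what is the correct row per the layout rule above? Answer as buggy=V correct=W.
`(lane % 4) + 8*(i / 2)`[18,1]⇒2
18: gr=4,th=2
[1] (4+0,2*2+1) = (4,5)
row: 2 vs 4

buggy=2 correct=4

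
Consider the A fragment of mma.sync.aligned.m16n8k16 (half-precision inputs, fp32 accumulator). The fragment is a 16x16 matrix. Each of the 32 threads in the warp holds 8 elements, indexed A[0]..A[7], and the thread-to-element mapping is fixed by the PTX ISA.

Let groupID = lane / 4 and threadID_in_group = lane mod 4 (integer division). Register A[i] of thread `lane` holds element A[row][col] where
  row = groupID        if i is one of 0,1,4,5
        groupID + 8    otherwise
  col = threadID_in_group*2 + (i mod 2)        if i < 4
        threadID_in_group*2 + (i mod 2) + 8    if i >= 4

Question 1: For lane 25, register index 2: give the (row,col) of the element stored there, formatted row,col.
14,2

25: grp=6,tig=1
[2] (6+8,1*2+0+0) = (14,2)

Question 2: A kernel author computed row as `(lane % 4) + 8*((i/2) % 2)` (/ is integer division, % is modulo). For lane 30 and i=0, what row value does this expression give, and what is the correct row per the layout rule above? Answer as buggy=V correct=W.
buggy=2 correct=7

`(lane % 4) + 8*((i/2) % 2)`[30,0]⇒2
lane 30⇒30/4=7, 30 mod 4=2
i=0  r:7+0⇒7  c:2·2+0+0⇒4
row: 2 vs 7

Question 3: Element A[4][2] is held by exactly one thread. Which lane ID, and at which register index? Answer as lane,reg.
17,0

r: 4->gid=4,r8=0  c: 2->c8=0,tid=1,i&1=0
L=4*4+1=17  i=0*4+0*2+0=0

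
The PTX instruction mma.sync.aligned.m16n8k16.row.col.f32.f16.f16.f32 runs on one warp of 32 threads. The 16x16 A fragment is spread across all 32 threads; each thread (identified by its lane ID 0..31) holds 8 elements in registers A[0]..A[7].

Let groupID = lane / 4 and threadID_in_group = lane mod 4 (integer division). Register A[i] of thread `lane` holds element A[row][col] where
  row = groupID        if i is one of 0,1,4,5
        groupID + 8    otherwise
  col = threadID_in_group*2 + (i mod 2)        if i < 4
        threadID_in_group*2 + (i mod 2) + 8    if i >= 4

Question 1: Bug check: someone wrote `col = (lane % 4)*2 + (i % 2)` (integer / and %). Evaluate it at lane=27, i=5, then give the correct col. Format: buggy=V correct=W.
buggy=7 correct=15

`(lane % 4)*2 + (i % 2)`[27,5]→7
27: G=6,T=3
[5] (6+0,3*2+1+8) = (6,15)
col: 7 vs 15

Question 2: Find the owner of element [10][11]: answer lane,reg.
9,7

r: 10->gid=2,r8=1  c: 11->c8=1,tid=1,i&1=1
L=2*4+1=9  i=1*4+1*2+1=7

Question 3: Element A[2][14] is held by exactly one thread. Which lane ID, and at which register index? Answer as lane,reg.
11,4

r=2->g=2,rb=0  c=14->cb=1,t=3,b0=0
L=2*4+3=11  i=1*4+0*2+0=4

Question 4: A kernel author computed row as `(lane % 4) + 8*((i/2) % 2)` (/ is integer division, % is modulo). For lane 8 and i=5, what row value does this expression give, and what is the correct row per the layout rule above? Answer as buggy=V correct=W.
buggy=0 correct=2

`(lane % 4) + 8*((i/2) % 2)`[8,5]->0
lane 8->8/4=2, 8 mod 4=0
i=5  r:2+0->2  c:2·0+1+8->9
row: 0 vs 2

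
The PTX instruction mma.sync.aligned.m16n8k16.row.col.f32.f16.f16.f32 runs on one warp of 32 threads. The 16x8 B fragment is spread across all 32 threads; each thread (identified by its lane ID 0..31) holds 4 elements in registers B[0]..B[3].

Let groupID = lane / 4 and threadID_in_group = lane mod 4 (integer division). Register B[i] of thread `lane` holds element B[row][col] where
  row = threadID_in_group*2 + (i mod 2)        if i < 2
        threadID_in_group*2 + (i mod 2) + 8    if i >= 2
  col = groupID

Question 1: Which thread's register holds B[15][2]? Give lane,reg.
11,3

c:2=>grp=2  r:15=>rB=1,tig=3,lo=1
L=2*4+3=11  i=1*2+1=3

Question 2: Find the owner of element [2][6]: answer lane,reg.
c=6⇒gr=6  r=2⇒Rb=0,th=1,odd=0
L=6*4+1=25  i=0*2+0=0

25,0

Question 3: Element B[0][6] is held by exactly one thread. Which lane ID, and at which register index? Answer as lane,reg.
24,0

c=6⇒gr=6  r=0⇒Rb=0,th=0,odd=0
L=6*4+0=24  i=0*2+0=0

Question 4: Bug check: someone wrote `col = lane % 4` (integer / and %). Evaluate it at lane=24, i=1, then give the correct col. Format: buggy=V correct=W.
buggy=0 correct=6

`lane % 4`[24,1]->0
lane 24->24/4=6, 24 mod 4=0
i=1  r:2·0+1+0->1  c:6
col: 0 vs 6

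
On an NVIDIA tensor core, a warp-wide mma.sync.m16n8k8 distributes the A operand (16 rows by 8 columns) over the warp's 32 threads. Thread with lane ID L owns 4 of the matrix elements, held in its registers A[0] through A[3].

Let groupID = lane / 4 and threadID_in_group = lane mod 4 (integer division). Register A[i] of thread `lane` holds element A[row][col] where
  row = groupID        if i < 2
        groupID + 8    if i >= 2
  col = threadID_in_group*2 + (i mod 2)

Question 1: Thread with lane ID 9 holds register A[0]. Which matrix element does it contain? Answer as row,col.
2,2

9: gid=2,tid=1
[0] (2+0,1*2+0) = (2,2)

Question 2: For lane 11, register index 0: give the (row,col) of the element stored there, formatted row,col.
2,6

lane 11->11/4=2, 11 mod 4=3
i=0  r:2+0->2  c:2·3+0->6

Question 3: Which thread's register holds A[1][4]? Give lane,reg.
r: 1->gid=1,r8=0  c: 4->tid=2,i&1=0
L=1*4+2=6  i=0*2+0=0

6,0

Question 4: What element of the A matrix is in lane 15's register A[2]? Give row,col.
11,6

L=15=>grp=15>>2=3, tig=15&3=3
[2]=>row 3+8=11  col 3·2+0=6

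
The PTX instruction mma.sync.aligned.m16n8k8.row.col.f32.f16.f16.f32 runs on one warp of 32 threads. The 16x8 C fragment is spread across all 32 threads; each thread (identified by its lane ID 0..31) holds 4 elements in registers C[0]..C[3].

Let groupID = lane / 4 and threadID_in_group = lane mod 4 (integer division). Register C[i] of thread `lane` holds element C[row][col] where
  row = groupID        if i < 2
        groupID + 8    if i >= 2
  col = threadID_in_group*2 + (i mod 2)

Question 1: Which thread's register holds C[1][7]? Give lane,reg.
7,1

r=1→G=1,rhi=0  c=7→T=3,p=1
L=1*4+3=7  i=0*2+1=1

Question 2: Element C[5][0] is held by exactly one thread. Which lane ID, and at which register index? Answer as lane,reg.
r: 5->gid=5,r8=0  c: 0->tid=0,i&1=0
L=5*4+0=20  i=0*2+0=0

20,0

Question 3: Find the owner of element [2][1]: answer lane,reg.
r: 2->gid=2,r8=0  c: 1->tid=0,i&1=1
L=2*4+0=8  i=0*2+1=1

8,1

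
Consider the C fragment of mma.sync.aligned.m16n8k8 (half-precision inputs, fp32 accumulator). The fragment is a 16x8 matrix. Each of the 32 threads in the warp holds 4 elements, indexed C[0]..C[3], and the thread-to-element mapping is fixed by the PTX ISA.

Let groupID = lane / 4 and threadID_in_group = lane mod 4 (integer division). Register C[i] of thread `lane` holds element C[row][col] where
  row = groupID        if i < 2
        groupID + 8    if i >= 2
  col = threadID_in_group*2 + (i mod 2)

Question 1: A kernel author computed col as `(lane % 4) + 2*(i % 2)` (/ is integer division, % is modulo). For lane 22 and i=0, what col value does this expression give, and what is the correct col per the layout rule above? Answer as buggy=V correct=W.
`(lane % 4) + 2*(i % 2)`[22,0]⇒2
lane 22: gr=5 (22/4), th=2 (22%4)
i=0: r=5+0=5, c=2*2+0=4
col: 2 vs 4

buggy=2 correct=4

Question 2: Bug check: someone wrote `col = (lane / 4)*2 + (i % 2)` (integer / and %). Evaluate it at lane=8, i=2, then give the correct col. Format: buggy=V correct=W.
buggy=4 correct=0

`(lane / 4)*2 + (i % 2)`[8,2]->4
lane 8->8/4=2, 8 mod 4=0
i=2  r:2+8->10  c:2·0+0->0
col: 4 vs 0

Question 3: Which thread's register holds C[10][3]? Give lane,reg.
9,3

r: 10->gid=2,r8=1  c: 3->tid=1,i&1=1
L=2*4+1=9  i=1*2+1=3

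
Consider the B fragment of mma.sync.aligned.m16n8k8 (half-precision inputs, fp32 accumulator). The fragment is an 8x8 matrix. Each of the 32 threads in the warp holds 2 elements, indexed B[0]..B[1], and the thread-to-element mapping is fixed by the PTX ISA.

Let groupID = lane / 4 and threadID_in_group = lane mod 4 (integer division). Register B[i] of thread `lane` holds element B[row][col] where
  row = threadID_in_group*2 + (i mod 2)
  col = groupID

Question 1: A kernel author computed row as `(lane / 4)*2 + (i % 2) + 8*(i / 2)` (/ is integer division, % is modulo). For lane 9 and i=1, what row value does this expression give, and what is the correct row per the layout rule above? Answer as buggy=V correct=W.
buggy=5 correct=3

`(lane / 4)*2 + (i % 2) + 8*(i / 2)`[9,1]=>5
lane 9: grp=2 (9/4), tig=1 (9%4)
i=1: r=1*2+1=3, c=grp=2
row: 5 vs 3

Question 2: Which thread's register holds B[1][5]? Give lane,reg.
c=5→G=5  r=1→T=0,p=1
L=5*4+0=20  i=1=1

20,1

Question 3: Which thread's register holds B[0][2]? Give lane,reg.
c:2=>grp=2  r:0=>tig=0,lo=0
L=2*4+0=8  i=0=0

8,0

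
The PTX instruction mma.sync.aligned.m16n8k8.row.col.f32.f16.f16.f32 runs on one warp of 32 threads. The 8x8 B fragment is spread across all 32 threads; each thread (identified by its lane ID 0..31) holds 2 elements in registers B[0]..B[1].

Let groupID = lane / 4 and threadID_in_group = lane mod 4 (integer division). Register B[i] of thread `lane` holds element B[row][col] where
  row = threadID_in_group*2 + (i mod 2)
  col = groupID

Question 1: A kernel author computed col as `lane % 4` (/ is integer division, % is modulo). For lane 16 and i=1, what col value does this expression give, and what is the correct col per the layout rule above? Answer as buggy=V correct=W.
`lane % 4`[16,1]→0
L=16→G=16>>2=4, T=16&3=0
[1]→row 0·2+1=1  col G=4
col: 0 vs 4

buggy=0 correct=4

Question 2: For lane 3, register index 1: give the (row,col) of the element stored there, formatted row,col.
3: gr=0,th=3
[1] (3*2+1,0) = (7,0)

7,0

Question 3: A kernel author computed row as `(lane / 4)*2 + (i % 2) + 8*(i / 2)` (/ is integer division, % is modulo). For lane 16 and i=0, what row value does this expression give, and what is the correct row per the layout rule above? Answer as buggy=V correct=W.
`(lane / 4)*2 + (i % 2) + 8*(i / 2)`[16,0]⇒8
16: gr=4,th=0
[0] (0*2+0,4) = (0,4)
row: 8 vs 0

buggy=8 correct=0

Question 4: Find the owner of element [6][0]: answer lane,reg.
c=0→G=0  r=6→T=3,p=0
L=0*4+3=3  i=0=0

3,0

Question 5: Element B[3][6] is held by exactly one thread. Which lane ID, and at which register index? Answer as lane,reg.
c:6=>grp=6  r:3=>tig=1,lo=1
L=6*4+1=25  i=1=1

25,1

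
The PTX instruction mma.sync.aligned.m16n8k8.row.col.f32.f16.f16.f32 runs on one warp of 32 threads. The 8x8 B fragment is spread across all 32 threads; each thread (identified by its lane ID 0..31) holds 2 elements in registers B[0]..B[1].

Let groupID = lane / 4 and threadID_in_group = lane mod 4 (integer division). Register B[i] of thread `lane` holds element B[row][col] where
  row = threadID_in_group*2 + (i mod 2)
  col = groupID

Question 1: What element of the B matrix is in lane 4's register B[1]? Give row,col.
4: g=1,t=0
[1] (0*2+1,1) = (1,1)

1,1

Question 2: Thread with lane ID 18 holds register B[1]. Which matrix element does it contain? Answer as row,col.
lane 18=>18/4=4, 18 mod 4=2
i=1  r:2·2+1=>5  c:4

5,4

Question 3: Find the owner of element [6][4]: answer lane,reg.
19,0

c: 4->gid=4  r: 6->tid=3,i&1=0
L=4*4+3=19  i=0=0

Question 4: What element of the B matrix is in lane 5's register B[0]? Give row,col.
2,1

lane 5⇒5/4=1, 5 mod 4=1
i=0  r:2·1+0⇒2  c:1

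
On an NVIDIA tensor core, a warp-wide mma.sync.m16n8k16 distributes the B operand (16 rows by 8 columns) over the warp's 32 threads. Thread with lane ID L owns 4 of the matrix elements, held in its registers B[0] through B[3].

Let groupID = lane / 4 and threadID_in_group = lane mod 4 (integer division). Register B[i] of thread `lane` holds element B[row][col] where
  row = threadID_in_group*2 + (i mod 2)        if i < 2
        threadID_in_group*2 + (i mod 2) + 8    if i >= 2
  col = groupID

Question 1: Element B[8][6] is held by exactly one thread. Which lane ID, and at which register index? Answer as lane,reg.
c=6→G=6  r=8→rhi=1,T=0,p=0
L=6*4+0=24  i=1*2+0=2

24,2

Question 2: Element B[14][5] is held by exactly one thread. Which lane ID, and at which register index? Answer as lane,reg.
23,2

c=5⇒gr=5  r=14⇒Rb=1,th=3,odd=0
L=5*4+3=23  i=1*2+0=2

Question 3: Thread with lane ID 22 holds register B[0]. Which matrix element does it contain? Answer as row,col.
L=22->g=22>>2=5, t=22&3=2
[0]->row 2·2+0+0=4  col g=5

4,5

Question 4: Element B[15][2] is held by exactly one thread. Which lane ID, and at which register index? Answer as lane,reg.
11,3

c=2→G=2  r=15→rhi=1,T=3,p=1
L=2*4+3=11  i=1*2+1=3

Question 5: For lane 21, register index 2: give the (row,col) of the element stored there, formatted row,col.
lane 21=>21/4=5, 21 mod 4=1
i=2  r:2·1+0+8=>10  c:5

10,5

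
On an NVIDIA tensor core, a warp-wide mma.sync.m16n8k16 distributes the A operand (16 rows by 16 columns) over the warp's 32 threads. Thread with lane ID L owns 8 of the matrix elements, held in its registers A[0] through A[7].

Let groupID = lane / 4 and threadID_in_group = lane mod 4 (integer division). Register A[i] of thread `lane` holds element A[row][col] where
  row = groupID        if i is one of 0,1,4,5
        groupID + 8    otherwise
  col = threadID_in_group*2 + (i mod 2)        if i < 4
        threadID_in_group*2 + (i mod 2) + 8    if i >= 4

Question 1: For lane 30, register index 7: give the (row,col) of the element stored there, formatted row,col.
lane 30→30/4=7, 30 mod 4=2
i=7  r:7+8→15  c:2·2+1+8→13

15,13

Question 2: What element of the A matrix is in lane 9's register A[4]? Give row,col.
lane 9: gid=2 (9/4), tid=1 (9%4)
i=4: r=2+0=2, c=1*2+0+8=10

2,10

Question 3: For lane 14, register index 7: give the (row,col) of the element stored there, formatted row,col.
14: gid=3,tid=2
[7] (3+8,2*2+1+8) = (11,13)

11,13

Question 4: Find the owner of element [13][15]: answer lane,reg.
r: 13->gid=5,r8=1  c: 15->c8=1,tid=3,i&1=1
L=5*4+3=23  i=1*4+1*2+1=7

23,7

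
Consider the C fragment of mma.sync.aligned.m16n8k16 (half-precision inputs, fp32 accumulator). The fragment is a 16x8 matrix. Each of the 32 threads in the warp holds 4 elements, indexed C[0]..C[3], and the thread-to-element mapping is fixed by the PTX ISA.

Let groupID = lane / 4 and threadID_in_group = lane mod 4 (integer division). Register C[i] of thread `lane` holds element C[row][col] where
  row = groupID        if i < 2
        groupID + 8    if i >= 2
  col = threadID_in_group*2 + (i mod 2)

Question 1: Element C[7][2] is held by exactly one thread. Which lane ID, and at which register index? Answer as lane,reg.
29,0

r=7->g=7,rb=0  c=2->t=1,b0=0
L=7*4+1=29  i=0*2+0=0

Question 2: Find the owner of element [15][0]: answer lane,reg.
r=15→G=7,rhi=1  c=0→T=0,p=0
L=7*4+0=28  i=1*2+0=2

28,2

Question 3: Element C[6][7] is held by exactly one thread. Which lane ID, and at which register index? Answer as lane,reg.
r: 6->gid=6,r8=0  c: 7->tid=3,i&1=1
L=6*4+3=27  i=0*2+1=1

27,1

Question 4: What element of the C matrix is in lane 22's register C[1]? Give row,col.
5,5

lane 22=>22/4=5, 22 mod 4=2
i=1  r:5+0=>5  c:2·2+1=>5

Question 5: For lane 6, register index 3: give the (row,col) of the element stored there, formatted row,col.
9,5

L=6=>grp=6>>2=1, tig=6&3=2
[3]=>row 1+8=9  col 2·2+1=5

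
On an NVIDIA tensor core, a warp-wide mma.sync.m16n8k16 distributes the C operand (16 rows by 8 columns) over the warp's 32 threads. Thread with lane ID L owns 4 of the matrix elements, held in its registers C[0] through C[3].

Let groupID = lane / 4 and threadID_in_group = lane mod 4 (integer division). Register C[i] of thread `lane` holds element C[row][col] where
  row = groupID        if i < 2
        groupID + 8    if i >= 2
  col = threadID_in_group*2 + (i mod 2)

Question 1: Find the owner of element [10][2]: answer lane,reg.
r=10→G=2,rhi=1  c=2→T=1,p=0
L=2*4+1=9  i=1*2+0=2

9,2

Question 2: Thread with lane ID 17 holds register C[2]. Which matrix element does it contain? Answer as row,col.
L=17=>grp=17>>2=4, tig=17&3=1
[2]=>row 4+8=12  col 1·2+0=2

12,2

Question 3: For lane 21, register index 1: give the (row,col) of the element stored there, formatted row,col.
5,3

L=21→G=21>>2=5, T=21&3=1
[1]→row 5+0=5  col 1·2+1=3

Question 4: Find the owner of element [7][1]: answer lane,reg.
r=7⇒gr=7,Rb=0  c=1⇒th=0,odd=1
L=7*4+0=28  i=0*2+1=1

28,1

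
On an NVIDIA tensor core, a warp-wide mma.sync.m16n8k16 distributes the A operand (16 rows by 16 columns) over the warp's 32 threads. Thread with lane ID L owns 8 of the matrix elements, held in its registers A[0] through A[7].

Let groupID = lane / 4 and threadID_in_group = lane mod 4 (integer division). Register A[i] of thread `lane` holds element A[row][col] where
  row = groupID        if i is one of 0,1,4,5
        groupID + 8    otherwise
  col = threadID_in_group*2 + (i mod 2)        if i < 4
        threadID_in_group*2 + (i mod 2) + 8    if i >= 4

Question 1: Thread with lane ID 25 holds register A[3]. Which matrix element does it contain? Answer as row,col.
lane 25=>25/4=6, 25 mod 4=1
i=3  r:6+8=>14  c:2·1+1+0=>3

14,3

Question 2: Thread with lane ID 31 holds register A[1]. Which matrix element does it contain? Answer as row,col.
7,7

lane 31: gid=7 (31/4), tid=3 (31%4)
i=1: r=7+0=7, c=3*2+1+0=7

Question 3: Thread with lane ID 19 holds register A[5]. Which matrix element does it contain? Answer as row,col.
lane 19: grp=4 (19/4), tig=3 (19%4)
i=5: r=4+0=4, c=3*2+1+8=15

4,15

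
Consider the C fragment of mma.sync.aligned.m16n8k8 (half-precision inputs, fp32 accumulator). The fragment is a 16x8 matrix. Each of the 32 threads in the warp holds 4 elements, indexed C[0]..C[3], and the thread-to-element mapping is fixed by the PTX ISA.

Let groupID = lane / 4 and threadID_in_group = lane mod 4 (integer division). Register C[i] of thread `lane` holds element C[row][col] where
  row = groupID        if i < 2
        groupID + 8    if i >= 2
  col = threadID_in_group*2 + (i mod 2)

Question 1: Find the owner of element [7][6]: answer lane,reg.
r=7⇒gr=7,Rb=0  c=6⇒th=3,odd=0
L=7*4+3=31  i=0*2+0=0

31,0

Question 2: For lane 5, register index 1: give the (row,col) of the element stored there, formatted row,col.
lane 5: g=1 (5/4), t=1 (5%4)
i=1: r=1+0=1, c=1*2+1=3

1,3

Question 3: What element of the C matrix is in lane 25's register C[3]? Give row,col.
14,3

25: gr=6,th=1
[3] (6+8,1*2+1) = (14,3)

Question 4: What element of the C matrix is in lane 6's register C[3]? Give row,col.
lane 6->6/4=1, 6 mod 4=2
i=3  r:1+8->9  c:2·2+1->5

9,5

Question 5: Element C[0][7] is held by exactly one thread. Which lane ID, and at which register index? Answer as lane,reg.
r=0->g=0,rb=0  c=7->t=3,b0=1
L=0*4+3=3  i=0*2+1=1

3,1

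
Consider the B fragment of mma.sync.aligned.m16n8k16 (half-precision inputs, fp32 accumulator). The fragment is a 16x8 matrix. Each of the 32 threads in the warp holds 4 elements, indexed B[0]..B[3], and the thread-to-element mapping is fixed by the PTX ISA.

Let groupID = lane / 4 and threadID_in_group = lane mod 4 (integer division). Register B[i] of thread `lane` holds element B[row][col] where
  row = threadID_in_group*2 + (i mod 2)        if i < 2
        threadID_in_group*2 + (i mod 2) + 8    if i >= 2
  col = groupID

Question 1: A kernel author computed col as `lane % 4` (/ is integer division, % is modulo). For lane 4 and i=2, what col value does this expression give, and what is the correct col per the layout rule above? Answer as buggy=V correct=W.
buggy=0 correct=1

`lane % 4`[4,2]⇒0
lane 4: gr=1 (4/4), th=0 (4%4)
i=2: r=0*2+0+8=8, c=gr=1
col: 0 vs 1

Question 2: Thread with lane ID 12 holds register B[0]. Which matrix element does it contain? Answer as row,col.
12: grp=3,tig=0
[0] (0*2+0+0,3) = (0,3)

0,3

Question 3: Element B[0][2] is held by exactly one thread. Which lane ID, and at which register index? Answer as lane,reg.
8,0

c=2→G=2  r=0→rhi=0,T=0,p=0
L=2*4+0=8  i=0*2+0=0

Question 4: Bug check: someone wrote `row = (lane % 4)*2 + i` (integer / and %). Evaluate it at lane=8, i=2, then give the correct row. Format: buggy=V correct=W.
`(lane % 4)*2 + i`[8,2]->2
lane 8->8/4=2, 8 mod 4=0
i=2  r:2·0+0+8->8  c:2
row: 2 vs 8

buggy=2 correct=8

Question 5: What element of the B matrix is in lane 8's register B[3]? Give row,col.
lane 8=>8/4=2, 8 mod 4=0
i=3  r:2·0+1+8=>9  c:2

9,2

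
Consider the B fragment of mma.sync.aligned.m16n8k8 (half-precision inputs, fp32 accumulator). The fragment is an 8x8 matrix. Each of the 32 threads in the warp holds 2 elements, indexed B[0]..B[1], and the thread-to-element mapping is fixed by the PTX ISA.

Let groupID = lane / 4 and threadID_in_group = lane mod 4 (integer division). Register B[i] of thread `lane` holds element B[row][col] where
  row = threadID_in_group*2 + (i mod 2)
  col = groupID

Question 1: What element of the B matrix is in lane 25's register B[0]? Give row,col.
lane 25->25/4=6, 25 mod 4=1
i=0  r:2·1+0->2  c:6

2,6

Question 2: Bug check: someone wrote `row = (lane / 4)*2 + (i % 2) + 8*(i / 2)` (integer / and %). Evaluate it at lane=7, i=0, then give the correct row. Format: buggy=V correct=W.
buggy=2 correct=6

`(lane / 4)*2 + (i % 2) + 8*(i / 2)`[7,0]=>2
7: grp=1,tig=3
[0] (3*2+0,1) = (6,1)
row: 2 vs 6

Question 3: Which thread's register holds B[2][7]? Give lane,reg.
c=7->g=7  r=2->t=1,b0=0
L=7*4+1=29  i=0=0

29,0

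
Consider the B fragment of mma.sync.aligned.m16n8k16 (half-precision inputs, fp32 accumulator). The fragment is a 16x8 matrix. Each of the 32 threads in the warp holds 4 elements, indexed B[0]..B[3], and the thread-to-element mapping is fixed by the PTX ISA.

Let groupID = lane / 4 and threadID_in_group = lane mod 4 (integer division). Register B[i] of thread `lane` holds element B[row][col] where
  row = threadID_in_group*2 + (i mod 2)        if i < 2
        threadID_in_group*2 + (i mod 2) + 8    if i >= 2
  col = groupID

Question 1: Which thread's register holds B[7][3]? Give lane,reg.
15,1

c: 3->gid=3  r: 7->r8=0,tid=3,i&1=1
L=3*4+3=15  i=0*2+1=1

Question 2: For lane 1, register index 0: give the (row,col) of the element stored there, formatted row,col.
2,0

L=1->g=1>>2=0, t=1&3=1
[0]->row 1·2+0+0=2  col g=0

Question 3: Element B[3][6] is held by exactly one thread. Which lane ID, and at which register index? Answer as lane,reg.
c: 6->gid=6  r: 3->r8=0,tid=1,i&1=1
L=6*4+1=25  i=0*2+1=1

25,1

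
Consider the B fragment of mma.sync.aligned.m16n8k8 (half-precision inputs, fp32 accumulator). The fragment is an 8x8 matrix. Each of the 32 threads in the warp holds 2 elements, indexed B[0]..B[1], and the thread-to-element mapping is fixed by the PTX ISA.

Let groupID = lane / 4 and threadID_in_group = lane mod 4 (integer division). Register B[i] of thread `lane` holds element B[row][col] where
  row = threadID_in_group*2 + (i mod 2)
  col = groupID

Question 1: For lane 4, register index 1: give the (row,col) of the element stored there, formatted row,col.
lane 4->4/4=1, 4 mod 4=0
i=1  r:2·0+1->1  c:1

1,1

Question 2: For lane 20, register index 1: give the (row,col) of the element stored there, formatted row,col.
lane 20→20/4=5, 20 mod 4=0
i=1  r:2·0+1→1  c:5

1,5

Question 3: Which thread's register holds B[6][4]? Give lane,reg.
19,0

c=4->g=4  r=6->t=3,b0=0
L=4*4+3=19  i=0=0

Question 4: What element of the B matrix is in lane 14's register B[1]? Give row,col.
5,3

lane 14→14/4=3, 14 mod 4=2
i=1  r:2·2+1→5  c:3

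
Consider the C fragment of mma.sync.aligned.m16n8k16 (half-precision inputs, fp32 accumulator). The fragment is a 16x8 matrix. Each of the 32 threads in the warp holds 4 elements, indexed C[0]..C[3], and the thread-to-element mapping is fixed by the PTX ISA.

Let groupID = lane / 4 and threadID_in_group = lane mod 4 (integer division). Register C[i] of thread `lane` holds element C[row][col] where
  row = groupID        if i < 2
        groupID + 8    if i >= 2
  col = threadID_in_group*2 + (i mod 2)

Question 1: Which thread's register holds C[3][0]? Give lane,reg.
r=3→G=3,rhi=0  c=0→T=0,p=0
L=3*4+0=12  i=0*2+0=0

12,0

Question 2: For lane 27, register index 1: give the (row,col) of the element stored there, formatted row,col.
27: gid=6,tid=3
[1] (6+0,3*2+1) = (6,7)

6,7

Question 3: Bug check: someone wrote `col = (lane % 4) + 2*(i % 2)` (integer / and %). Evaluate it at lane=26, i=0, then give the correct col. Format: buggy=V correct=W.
`(lane % 4) + 2*(i % 2)`[26,0]=>2
lane 26: grp=6 (26/4), tig=2 (26%4)
i=0: r=6+0=6, c=2*2+0=4
col: 2 vs 4

buggy=2 correct=4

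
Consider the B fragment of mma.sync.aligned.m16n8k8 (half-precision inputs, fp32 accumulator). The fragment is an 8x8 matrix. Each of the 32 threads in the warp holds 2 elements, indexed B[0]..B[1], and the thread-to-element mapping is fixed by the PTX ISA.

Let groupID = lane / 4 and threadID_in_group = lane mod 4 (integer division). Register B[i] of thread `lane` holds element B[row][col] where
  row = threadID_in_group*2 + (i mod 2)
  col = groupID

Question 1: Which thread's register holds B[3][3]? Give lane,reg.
c:3=>grp=3  r:3=>tig=1,lo=1
L=3*4+1=13  i=1=1

13,1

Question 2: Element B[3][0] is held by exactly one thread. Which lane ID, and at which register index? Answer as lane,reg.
1,1

c:0=>grp=0  r:3=>tig=1,lo=1
L=0*4+1=1  i=1=1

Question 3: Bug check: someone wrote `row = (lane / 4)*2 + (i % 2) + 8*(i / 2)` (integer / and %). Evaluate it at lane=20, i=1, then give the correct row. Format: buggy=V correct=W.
buggy=11 correct=1

`(lane / 4)*2 + (i % 2) + 8*(i / 2)`[20,1]->11
lane 20: g=5 (20/4), t=0 (20%4)
i=1: r=0*2+1=1, c=g=5
row: 11 vs 1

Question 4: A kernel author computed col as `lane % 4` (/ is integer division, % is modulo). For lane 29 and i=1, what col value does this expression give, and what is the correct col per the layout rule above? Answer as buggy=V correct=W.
buggy=1 correct=7

`lane % 4`[29,1]->1
L=29->gid=29>>2=7, tid=29&3=1
[1]->row 1·2+1=3  col gid=7
col: 1 vs 7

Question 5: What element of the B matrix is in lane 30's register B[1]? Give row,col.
5,7

L=30->gid=30>>2=7, tid=30&3=2
[1]->row 2·2+1=5  col gid=7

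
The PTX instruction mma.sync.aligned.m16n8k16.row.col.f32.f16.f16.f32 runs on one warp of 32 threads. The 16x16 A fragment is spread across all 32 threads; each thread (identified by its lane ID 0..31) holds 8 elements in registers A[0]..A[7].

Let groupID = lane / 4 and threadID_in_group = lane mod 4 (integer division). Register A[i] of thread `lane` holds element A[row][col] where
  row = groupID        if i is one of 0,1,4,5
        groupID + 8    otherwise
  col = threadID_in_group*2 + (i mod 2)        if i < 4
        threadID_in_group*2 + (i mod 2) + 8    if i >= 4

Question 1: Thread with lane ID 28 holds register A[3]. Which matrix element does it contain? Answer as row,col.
28: grp=7,tig=0
[3] (7+8,0*2+1+0) = (15,1)

15,1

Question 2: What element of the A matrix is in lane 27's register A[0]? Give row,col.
lane 27->27/4=6, 27 mod 4=3
i=0  r:6+0->6  c:2·3+0+0->6

6,6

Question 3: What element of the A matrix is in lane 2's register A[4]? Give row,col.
lane 2: grp=0 (2/4), tig=2 (2%4)
i=4: r=0+0=0, c=2*2+0+8=12

0,12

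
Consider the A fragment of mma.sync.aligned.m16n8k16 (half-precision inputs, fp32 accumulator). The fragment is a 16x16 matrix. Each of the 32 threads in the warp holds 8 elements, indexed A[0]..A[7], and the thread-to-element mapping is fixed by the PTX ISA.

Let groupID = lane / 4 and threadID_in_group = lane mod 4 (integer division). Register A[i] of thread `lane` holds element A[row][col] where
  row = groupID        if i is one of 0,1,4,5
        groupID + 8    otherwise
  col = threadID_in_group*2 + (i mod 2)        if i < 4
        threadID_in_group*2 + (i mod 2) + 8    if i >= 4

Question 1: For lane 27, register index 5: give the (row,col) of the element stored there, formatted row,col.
lane 27: gid=6 (27/4), tid=3 (27%4)
i=5: r=6+0=6, c=3*2+1+8=15

6,15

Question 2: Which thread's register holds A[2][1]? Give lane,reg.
8,1

r:2=>grp=2,rB=0  c:1=>cB=0,tig=0,lo=1
L=2*4+0=8  i=0*4+0*2+1=1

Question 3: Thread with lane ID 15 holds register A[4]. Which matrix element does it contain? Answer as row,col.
3,14

L=15->gid=15>>2=3, tid=15&3=3
[4]->row 3+0=3  col 3·2+0+8=14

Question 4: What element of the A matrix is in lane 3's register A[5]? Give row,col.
lane 3=>3/4=0, 3 mod 4=3
i=5  r:0+0=>0  c:2·3+1+8=>15

0,15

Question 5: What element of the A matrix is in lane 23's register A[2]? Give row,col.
L=23→G=23>>2=5, T=23&3=3
[2]→row 5+8=13  col 3·2+0+0=6

13,6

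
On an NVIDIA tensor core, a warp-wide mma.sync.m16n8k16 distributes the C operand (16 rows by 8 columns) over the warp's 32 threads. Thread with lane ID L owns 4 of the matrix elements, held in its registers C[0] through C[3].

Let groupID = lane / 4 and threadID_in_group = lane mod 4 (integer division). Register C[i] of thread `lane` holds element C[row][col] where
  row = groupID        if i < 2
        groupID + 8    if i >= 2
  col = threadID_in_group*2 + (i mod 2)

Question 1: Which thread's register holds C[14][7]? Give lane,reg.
r=14⇒gr=6,Rb=1  c=7⇒th=3,odd=1
L=6*4+3=27  i=1*2+1=3

27,3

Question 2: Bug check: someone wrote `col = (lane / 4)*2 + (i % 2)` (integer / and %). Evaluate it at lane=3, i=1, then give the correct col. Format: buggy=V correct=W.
buggy=1 correct=7

`(lane / 4)*2 + (i % 2)`[3,1]->1
lane 3: gid=0 (3/4), tid=3 (3%4)
i=1: r=0+0=0, c=3*2+1=7
col: 1 vs 7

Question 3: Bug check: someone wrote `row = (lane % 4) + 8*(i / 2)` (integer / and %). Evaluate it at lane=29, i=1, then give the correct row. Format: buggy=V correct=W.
buggy=1 correct=7

`(lane % 4) + 8*(i / 2)`[29,1]->1
L=29->gid=29>>2=7, tid=29&3=1
[1]->row 7+0=7  col 1·2+1=3
row: 1 vs 7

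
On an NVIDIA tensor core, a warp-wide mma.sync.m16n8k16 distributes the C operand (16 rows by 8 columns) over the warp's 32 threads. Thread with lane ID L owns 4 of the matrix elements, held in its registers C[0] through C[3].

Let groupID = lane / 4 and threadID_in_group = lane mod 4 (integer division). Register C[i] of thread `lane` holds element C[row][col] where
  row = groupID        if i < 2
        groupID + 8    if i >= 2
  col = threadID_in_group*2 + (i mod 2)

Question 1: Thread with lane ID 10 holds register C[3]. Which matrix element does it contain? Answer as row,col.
10,5

lane 10->10/4=2, 10 mod 4=2
i=3  r:2+8->10  c:2·2+1->5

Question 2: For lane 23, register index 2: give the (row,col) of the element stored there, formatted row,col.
13,6

lane 23: grp=5 (23/4), tig=3 (23%4)
i=2: r=5+8=13, c=3*2+0=6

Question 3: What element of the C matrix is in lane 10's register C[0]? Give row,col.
L=10→G=10>>2=2, T=10&3=2
[0]→row 2+0=2  col 2·2+0=4

2,4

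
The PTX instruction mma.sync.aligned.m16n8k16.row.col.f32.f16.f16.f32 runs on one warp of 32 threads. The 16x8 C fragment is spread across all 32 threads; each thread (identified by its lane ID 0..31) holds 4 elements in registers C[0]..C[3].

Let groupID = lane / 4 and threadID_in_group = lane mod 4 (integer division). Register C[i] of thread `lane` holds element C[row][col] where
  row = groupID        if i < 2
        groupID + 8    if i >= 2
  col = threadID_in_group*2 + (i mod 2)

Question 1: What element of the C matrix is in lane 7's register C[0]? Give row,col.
lane 7⇒7/4=1, 7 mod 4=3
i=0  r:1+0⇒1  c:2·3+0⇒6

1,6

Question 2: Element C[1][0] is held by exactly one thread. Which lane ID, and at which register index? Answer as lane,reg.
4,0

r=1->g=1,rb=0  c=0->t=0,b0=0
L=1*4+0=4  i=0*2+0=0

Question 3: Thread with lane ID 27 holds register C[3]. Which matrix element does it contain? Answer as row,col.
27: g=6,t=3
[3] (6+8,3*2+1) = (14,7)

14,7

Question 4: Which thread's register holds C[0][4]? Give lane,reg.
2,0

r=0⇒gr=0,Rb=0  c=4⇒th=2,odd=0
L=0*4+2=2  i=0*2+0=0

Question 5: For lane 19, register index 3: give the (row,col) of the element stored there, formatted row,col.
L=19=>grp=19>>2=4, tig=19&3=3
[3]=>row 4+8=12  col 3·2+1=7

12,7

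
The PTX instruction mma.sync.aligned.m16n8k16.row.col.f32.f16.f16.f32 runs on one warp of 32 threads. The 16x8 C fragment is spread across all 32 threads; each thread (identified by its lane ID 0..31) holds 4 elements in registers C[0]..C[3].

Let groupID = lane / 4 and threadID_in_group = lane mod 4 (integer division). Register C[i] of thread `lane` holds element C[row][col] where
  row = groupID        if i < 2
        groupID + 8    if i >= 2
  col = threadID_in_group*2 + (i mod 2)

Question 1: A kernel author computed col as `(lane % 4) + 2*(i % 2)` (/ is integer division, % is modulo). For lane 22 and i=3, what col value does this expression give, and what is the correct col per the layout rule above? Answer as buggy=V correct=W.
`(lane % 4) + 2*(i % 2)`[22,3]->4
lane 22->22/4=5, 22 mod 4=2
i=3  r:5+8->13  c:2·2+1->5
col: 4 vs 5

buggy=4 correct=5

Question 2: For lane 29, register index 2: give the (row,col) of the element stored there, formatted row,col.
lane 29: gr=7 (29/4), th=1 (29%4)
i=2: r=7+8=15, c=1*2+0=2

15,2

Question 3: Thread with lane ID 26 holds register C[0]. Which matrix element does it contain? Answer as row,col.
L=26→G=26>>2=6, T=26&3=2
[0]→row 6+0=6  col 2·2+0=4

6,4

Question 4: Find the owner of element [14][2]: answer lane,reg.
25,2

r: 14->gid=6,r8=1  c: 2->tid=1,i&1=0
L=6*4+1=25  i=1*2+0=2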